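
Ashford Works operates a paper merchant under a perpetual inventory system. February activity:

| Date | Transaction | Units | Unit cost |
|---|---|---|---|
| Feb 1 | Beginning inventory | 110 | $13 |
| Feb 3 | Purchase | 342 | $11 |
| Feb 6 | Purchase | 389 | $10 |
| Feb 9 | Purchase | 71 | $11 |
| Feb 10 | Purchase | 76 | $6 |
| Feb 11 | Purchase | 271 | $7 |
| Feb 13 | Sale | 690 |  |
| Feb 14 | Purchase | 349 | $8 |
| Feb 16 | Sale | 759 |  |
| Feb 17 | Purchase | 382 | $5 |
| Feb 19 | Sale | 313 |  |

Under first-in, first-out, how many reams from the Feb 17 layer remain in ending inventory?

Feb 13, 690 sold [FIFO — oldest first]: 110 @ $13 + 342 @ $11 + 238 @ $10 = $7,572
Feb 16, 759 sold [FIFO — oldest first]: 151 @ $10 + 71 @ $11 + 76 @ $6 + 271 @ $7 + 190 @ $8 = $6,164
Feb 19, 313 sold [FIFO — oldest first]: 159 @ $8 + 154 @ $5 = $2,042
Total COGS = $7,572 + $6,164 + $2,042 = $15,778
Ending inventory: 228 @ $5 = $1,140

228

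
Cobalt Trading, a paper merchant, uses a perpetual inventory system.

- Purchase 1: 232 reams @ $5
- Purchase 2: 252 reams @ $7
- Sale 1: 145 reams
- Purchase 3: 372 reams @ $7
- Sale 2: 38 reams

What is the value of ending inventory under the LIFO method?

Sale 1 (145) [LIFO — newest first]: 145 @ $7 = $1,015
Sale 2 (38) [LIFO — newest first]: 38 @ $7 = $266
Total COGS = $1,015 + $266 = $1,281
Ending inventory: 232 @ $5 + 107 @ $7 + 334 @ $7 = $4,247

Ending inventory = $4,247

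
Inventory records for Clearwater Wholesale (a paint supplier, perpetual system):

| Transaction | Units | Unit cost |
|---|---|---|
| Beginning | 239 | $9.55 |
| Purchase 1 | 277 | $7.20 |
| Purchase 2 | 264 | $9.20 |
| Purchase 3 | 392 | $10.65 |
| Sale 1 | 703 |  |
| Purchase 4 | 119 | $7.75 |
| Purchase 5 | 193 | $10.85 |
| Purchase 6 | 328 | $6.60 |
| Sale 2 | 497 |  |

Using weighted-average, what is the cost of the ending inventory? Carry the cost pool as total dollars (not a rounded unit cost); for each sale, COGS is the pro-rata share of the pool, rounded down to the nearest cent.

After Beginning: 239 on hand, pool $2,282.45 (≈ $9.5500 each)
After Purchase 1: 516 on hand, pool $4,276.85 (≈ $8.2885 each)
After Purchase 2: 780 on hand, pool $6,705.65 (≈ $8.5970 each)
After Purchase 3: 1172 on hand, pool $10,880.45 (≈ $9.2837 each)
Sale 1, sell 703: 703/1172 × $10,880.45 → $6,526.41
After Purchase 4: 588 on hand, pool $5,276.29 (≈ $8.9733 each)
After Purchase 5: 781 on hand, pool $7,370.34 (≈ $9.4371 each)
After Purchase 6: 1109 on hand, pool $9,535.14 (≈ $8.5980 each)
Sale 2, sell 497: 497/1109 × $9,535.14 → $4,273.18
Total COGS = $6,526.41 + $4,273.18 = $10,799.59
Ending inventory (cost pool remaining) = $5,261.96
Check: goods available $16,061.55 = COGS $10,799.59 + ending $5,261.96

Ending inventory = $5,261.96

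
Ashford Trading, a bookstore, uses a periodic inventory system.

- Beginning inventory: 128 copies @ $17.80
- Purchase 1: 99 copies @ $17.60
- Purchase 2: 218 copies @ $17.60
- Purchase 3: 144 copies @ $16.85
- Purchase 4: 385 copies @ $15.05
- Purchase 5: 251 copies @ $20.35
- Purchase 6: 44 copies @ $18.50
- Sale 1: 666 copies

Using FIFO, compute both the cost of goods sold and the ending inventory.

Sale 1 (666) [FIFO — oldest first]: 128 @ $17.80 + 99 @ $17.60 + 218 @ $17.60 + 144 @ $16.85 + 77 @ $15.05 = $11,442.85
Ending inventory: 308 @ $15.05 + 251 @ $20.35 + 44 @ $18.50 = $10,557.25

COGS = $11,442.85; ending inventory = $10,557.25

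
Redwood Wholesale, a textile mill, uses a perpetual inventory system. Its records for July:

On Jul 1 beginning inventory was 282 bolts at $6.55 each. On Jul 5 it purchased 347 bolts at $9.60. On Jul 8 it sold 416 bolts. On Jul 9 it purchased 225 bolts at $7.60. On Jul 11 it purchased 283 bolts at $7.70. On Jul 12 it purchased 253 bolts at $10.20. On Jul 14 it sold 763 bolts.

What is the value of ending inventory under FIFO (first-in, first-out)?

Ending inventory = $2,152.20

Jul 8, 416 sold [FIFO — oldest first]: 282 @ $6.55 + 134 @ $9.60 = $3,133.50
Jul 14, 763 sold [FIFO — oldest first]: 213 @ $9.60 + 225 @ $7.60 + 283 @ $7.70 + 42 @ $10.20 = $6,362.30
Total COGS = $3,133.50 + $6,362.30 = $9,495.80
Ending inventory: 211 @ $10.20 = $2,152.20
Check: goods available $11,648.00 = COGS $9,495.80 + ending $2,152.20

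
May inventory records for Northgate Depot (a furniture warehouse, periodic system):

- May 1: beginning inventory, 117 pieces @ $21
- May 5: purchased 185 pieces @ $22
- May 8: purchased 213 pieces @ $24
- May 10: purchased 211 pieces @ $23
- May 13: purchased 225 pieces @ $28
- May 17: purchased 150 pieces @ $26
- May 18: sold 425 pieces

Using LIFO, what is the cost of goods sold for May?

May 18, 425 sold [LIFO — newest first]: 150 @ $26 + 225 @ $28 + 50 @ $23 = $11,350
Ending inventory: 117 @ $21 + 185 @ $22 + 213 @ $24 + 161 @ $23 = $15,342

COGS = $11,350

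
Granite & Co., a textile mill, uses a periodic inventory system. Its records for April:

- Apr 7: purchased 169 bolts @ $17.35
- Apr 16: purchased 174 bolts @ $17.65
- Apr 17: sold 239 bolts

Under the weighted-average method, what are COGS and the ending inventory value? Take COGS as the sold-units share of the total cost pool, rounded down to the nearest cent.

Apr 17, sell 239: 239/343 × $6,003.25 → $4,183.02
Ending inventory (cost pool remaining) = $1,820.23

COGS = $4,183.02; ending inventory = $1,820.23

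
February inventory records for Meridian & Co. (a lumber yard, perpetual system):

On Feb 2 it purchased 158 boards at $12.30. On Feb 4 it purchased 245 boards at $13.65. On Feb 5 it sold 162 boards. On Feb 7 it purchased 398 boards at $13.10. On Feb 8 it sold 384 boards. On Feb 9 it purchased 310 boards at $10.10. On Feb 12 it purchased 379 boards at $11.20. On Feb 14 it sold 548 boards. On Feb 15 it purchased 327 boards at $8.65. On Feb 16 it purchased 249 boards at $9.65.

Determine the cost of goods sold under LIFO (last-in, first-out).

Feb 5, 162 sold [LIFO — newest first]: 162 @ $13.65 = $2,211.30
Feb 8, 384 sold [LIFO — newest first]: 384 @ $13.10 = $5,030.40
Feb 14, 548 sold [LIFO — newest first]: 379 @ $11.20 + 169 @ $10.10 = $5,951.70
Total COGS = $2,211.30 + $5,030.40 + $5,951.70 = $13,193.40
Ending inventory: 158 @ $12.30 + 83 @ $13.65 + 14 @ $13.10 + 141 @ $10.10 + 327 @ $8.65 + 249 @ $9.65 = $9,915.25
Check: goods available $23,108.65 = COGS $13,193.40 + ending $9,915.25

COGS = $13,193.40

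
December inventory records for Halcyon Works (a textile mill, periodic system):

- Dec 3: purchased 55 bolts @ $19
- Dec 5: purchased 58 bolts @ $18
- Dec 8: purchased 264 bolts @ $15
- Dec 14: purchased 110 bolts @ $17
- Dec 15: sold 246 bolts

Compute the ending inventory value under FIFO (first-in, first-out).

Ending inventory = $3,835

Dec 15, 246 sold [FIFO — oldest first]: 55 @ $19 + 58 @ $18 + 133 @ $15 = $4,084
Ending inventory: 131 @ $15 + 110 @ $17 = $3,835
Check: goods available $7,919 = COGS $4,084 + ending $3,835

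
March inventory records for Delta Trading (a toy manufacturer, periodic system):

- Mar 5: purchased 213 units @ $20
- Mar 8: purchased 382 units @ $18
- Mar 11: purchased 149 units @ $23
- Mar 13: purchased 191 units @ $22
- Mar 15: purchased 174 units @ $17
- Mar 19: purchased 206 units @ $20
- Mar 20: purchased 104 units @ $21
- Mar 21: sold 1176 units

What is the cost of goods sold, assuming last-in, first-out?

COGS = $23,227

Mar 21, 1176 sold [LIFO — newest first]: 104 @ $21 + 206 @ $20 + 174 @ $17 + 191 @ $22 + 149 @ $23 + 352 @ $18 = $23,227
Ending inventory: 213 @ $20 + 30 @ $18 = $4,800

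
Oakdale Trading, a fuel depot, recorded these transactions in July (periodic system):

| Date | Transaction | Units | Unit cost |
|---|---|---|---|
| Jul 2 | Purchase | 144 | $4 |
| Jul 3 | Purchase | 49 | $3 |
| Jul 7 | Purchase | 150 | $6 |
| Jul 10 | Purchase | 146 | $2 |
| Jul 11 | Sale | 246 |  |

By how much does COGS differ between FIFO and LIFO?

FIFO COGS: 144 @ $4 + 49 @ $3 + 53 @ $6 = $1,041
LIFO COGS: 146 @ $2 + 100 @ $6 = $892
Difference = |$1,041 − $892| = $149

$149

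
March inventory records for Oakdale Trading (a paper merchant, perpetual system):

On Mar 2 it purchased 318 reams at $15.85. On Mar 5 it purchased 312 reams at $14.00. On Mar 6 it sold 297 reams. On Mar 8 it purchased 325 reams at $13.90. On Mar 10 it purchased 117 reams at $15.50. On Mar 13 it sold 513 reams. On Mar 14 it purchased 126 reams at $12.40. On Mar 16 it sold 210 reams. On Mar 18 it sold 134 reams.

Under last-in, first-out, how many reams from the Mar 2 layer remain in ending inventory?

44

Mar 6, 297 sold [LIFO — newest first]: 297 @ $14.00 = $4,158.00
Mar 13, 513 sold [LIFO — newest first]: 117 @ $15.50 + 325 @ $13.90 + 15 @ $14.00 + 56 @ $15.85 = $7,428.60
Mar 16, 210 sold [LIFO — newest first]: 126 @ $12.40 + 84 @ $15.85 = $2,893.80
Mar 18, 134 sold [LIFO — newest first]: 134 @ $15.85 = $2,123.90
Total COGS = $4,158.00 + $7,428.60 + $2,893.80 + $2,123.90 = $16,604.30
Ending inventory: 44 @ $15.85 = $697.40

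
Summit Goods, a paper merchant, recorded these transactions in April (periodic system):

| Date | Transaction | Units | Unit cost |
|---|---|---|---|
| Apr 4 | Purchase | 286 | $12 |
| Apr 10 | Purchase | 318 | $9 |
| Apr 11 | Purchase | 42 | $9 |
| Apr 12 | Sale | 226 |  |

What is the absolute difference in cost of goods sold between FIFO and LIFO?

FIFO COGS: 226 @ $12 = $2,712
LIFO COGS: 42 @ $9 + 184 @ $9 = $2,034
Difference = |$2,712 − $2,034| = $678

$678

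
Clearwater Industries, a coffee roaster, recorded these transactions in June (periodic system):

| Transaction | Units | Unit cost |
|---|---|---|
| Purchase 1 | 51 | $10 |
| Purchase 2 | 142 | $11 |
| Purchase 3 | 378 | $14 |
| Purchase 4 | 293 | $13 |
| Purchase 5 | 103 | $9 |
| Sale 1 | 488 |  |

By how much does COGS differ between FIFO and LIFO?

FIFO COGS: 51 @ $10 + 142 @ $11 + 295 @ $14 = $6,202
LIFO COGS: 103 @ $9 + 293 @ $13 + 92 @ $14 = $6,024
Difference = |$6,202 − $6,024| = $178

$178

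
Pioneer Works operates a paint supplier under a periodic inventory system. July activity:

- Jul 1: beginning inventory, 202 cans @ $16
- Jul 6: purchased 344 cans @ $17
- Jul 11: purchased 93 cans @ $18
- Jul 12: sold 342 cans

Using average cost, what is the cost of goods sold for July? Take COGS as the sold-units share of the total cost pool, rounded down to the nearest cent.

Jul 12, sell 342: 342/639 × $10,754.00 → $5,755.66
Ending inventory (cost pool remaining) = $4,998.34
Check: goods available $10,754.00 = COGS $5,755.66 + ending $4,998.34

COGS = $5,755.66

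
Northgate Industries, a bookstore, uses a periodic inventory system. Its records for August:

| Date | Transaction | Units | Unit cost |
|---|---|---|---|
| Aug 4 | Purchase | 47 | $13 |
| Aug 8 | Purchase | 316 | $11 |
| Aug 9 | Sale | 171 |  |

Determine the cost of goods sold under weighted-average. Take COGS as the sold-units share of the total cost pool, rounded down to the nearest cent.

COGS = $1,925.28

Aug 9, sell 171: 171/363 × $4,087.00 → $1,925.28
Ending inventory (cost pool remaining) = $2,161.72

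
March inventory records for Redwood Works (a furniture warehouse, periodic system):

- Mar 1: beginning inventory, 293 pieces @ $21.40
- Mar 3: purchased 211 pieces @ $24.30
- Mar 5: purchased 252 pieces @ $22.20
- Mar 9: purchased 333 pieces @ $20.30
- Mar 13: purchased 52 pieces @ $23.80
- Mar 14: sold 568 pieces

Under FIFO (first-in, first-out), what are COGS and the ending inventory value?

COGS = $12,818.30; ending inventory = $12,171.10

Mar 14, 568 sold [FIFO — oldest first]: 293 @ $21.40 + 211 @ $24.30 + 64 @ $22.20 = $12,818.30
Ending inventory: 188 @ $22.20 + 333 @ $20.30 + 52 @ $23.80 = $12,171.10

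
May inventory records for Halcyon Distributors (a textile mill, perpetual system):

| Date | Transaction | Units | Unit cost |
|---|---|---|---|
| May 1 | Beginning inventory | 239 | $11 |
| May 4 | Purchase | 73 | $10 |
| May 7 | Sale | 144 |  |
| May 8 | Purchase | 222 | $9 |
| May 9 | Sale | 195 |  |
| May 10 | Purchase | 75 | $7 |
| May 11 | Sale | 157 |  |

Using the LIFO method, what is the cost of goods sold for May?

May 7, 144 sold [LIFO — newest first]: 73 @ $10 + 71 @ $11 = $1,511
May 9, 195 sold [LIFO — newest first]: 195 @ $9 = $1,755
May 11, 157 sold [LIFO — newest first]: 75 @ $7 + 27 @ $9 + 55 @ $11 = $1,373
Total COGS = $1,511 + $1,755 + $1,373 = $4,639
Ending inventory: 113 @ $11 = $1,243
Check: goods available $5,882 = COGS $4,639 + ending $1,243

COGS = $4,639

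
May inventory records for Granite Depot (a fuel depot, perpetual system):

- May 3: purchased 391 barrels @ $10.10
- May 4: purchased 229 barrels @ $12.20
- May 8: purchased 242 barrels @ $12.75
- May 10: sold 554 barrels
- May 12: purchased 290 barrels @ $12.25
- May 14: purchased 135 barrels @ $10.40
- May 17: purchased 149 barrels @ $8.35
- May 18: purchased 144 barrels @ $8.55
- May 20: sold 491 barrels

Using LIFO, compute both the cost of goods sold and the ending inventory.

May 10, 554 sold [LIFO — newest first]: 242 @ $12.75 + 229 @ $12.20 + 83 @ $10.10 = $6,717.60
May 20, 491 sold [LIFO — newest first]: 144 @ $8.55 + 149 @ $8.35 + 135 @ $10.40 + 63 @ $12.25 = $4,651.10
Total COGS = $6,717.60 + $4,651.10 = $11,368.70
Ending inventory: 308 @ $10.10 + 227 @ $12.25 = $5,891.55
Check: goods available $17,260.25 = COGS $11,368.70 + ending $5,891.55

COGS = $11,368.70; ending inventory = $5,891.55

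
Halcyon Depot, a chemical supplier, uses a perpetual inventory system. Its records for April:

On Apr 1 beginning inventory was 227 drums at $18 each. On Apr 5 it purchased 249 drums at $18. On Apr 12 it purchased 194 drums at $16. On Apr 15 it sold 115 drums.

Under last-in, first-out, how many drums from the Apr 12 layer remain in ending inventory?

Apr 15, 115 sold [LIFO — newest first]: 115 @ $16 = $1,840
Ending inventory: 227 @ $18 + 249 @ $18 + 79 @ $16 = $9,832

79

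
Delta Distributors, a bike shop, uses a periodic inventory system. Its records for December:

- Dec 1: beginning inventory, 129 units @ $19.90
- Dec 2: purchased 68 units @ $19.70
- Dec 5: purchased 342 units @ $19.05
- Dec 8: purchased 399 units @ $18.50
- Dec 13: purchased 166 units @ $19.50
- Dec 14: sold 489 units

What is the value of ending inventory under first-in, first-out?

Ending inventory = $11,571.00

Dec 14, 489 sold [FIFO — oldest first]: 129 @ $19.90 + 68 @ $19.70 + 292 @ $19.05 = $9,469.30
Ending inventory: 50 @ $19.05 + 399 @ $18.50 + 166 @ $19.50 = $11,571.00
Check: goods available $21,040.30 = COGS $9,469.30 + ending $11,571.00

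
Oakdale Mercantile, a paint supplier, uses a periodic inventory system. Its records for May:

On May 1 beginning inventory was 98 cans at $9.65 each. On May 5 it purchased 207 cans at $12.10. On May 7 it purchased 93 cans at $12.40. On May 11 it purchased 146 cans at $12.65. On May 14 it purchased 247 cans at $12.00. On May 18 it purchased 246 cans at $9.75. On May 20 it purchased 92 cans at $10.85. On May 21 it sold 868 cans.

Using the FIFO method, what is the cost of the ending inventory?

Ending inventory = $2,645.95

May 21, 868 sold [FIFO — oldest first]: 98 @ $9.65 + 207 @ $12.10 + 93 @ $12.40 + 146 @ $12.65 + 247 @ $12.00 + 77 @ $9.75 = $10,165.25
Ending inventory: 169 @ $9.75 + 92 @ $10.85 = $2,645.95
Check: goods available $12,811.20 = COGS $10,165.25 + ending $2,645.95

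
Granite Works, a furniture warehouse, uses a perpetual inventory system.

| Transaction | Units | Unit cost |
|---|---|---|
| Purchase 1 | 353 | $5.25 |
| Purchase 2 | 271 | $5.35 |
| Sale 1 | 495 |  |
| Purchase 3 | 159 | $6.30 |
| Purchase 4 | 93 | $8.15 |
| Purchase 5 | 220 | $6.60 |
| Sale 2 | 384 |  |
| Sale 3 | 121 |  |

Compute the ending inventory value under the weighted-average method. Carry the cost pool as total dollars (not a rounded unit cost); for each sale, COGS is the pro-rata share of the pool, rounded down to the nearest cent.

After Purchase 1: 353 on hand, pool $1,853.25 (≈ $5.2500 each)
After Purchase 2: 624 on hand, pool $3,303.10 (≈ $5.2934 each)
Sale 1, sell 495: 495/624 × $3,303.10 → $2,620.24
After Purchase 3: 288 on hand, pool $1,684.56 (≈ $5.8492 each)
After Purchase 4: 381 on hand, pool $2,442.51 (≈ $6.4108 each)
After Purchase 5: 601 on hand, pool $3,894.51 (≈ $6.4800 each)
Sale 2, sell 384: 384/601 × $3,894.51 → $2,488.33
Sale 3, sell 121: 121/217 × $1,406.18 → $784.09
Total COGS = $2,620.24 + $2,488.33 + $784.09 = $5,892.66
Ending inventory (cost pool remaining) = $622.09

Ending inventory = $622.09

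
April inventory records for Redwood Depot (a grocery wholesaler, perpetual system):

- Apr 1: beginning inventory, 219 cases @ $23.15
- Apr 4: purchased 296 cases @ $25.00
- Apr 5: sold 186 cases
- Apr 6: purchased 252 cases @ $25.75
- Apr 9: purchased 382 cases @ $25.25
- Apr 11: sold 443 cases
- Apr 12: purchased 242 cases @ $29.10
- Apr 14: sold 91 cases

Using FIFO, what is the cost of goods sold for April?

COGS = $17,748.60

Apr 5, 186 sold [FIFO — oldest first]: 186 @ $23.15 = $4,305.90
Apr 11, 443 sold [FIFO — oldest first]: 33 @ $23.15 + 296 @ $25.00 + 114 @ $25.75 = $11,099.45
Apr 14, 91 sold [FIFO — oldest first]: 91 @ $25.75 = $2,343.25
Total COGS = $4,305.90 + $11,099.45 + $2,343.25 = $17,748.60
Ending inventory: 47 @ $25.75 + 382 @ $25.25 + 242 @ $29.10 = $17,897.95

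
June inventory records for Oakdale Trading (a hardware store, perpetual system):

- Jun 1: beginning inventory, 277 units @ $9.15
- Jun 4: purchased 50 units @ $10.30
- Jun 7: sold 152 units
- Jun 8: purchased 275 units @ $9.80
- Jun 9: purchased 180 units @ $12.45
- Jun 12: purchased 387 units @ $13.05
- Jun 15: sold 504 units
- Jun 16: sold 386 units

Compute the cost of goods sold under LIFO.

COGS = $11,873.85

Jun 7, 152 sold [LIFO — newest first]: 50 @ $10.30 + 102 @ $9.15 = $1,448.30
Jun 15, 504 sold [LIFO — newest first]: 387 @ $13.05 + 117 @ $12.45 = $6,507.00
Jun 16, 386 sold [LIFO — newest first]: 63 @ $12.45 + 275 @ $9.80 + 48 @ $9.15 = $3,918.55
Total COGS = $1,448.30 + $6,507.00 + $3,918.55 = $11,873.85
Ending inventory: 127 @ $9.15 = $1,162.05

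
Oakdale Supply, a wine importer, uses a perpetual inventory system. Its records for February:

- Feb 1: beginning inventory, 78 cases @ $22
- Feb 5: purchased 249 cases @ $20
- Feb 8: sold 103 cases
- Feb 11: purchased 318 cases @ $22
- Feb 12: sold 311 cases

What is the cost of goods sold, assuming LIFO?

Feb 8, 103 sold [LIFO — newest first]: 103 @ $20 = $2,060
Feb 12, 311 sold [LIFO — newest first]: 311 @ $22 = $6,842
Total COGS = $2,060 + $6,842 = $8,902
Ending inventory: 78 @ $22 + 146 @ $20 + 7 @ $22 = $4,790

COGS = $8,902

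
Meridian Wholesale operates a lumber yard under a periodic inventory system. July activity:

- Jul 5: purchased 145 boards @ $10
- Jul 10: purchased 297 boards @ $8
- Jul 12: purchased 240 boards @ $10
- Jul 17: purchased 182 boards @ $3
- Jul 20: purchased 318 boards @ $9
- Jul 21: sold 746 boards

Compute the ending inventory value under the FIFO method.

Ending inventory = $3,216

Jul 21, 746 sold [FIFO — oldest first]: 145 @ $10 + 297 @ $8 + 240 @ $10 + 64 @ $3 = $6,418
Ending inventory: 118 @ $3 + 318 @ $9 = $3,216
Check: goods available $9,634 = COGS $6,418 + ending $3,216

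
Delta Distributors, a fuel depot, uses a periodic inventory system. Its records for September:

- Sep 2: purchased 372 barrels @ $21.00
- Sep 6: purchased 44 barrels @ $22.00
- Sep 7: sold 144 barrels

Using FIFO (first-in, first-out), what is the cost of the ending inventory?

Ending inventory = $5,756.00

Sep 7, 144 sold [FIFO — oldest first]: 144 @ $21.00 = $3,024.00
Ending inventory: 228 @ $21.00 + 44 @ $22.00 = $5,756.00
Check: goods available $8,780.00 = COGS $3,024.00 + ending $5,756.00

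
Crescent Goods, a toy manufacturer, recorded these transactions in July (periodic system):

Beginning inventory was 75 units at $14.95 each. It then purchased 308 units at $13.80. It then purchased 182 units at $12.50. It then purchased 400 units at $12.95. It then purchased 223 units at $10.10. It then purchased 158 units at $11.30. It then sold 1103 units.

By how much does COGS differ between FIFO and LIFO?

FIFO COGS: 75 @ $14.95 + 308 @ $13.80 + 182 @ $12.50 + 400 @ $12.95 + 138 @ $10.10 = $14,220.45
LIFO COGS: 158 @ $11.30 + 223 @ $10.10 + 400 @ $12.95 + 182 @ $12.50 + 140 @ $13.80 = $13,424.70
Difference = |$14,220.45 − $13,424.70| = $795.75

$795.75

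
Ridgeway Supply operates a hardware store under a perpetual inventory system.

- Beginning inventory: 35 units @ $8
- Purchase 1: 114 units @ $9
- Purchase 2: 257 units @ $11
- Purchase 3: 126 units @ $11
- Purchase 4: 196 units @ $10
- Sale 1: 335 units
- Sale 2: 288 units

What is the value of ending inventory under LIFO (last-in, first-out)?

Ending inventory = $910

Sale 1 (335) [LIFO — newest first]: 196 @ $10 + 126 @ $11 + 13 @ $11 = $3,489
Sale 2 (288) [LIFO — newest first]: 244 @ $11 + 44 @ $9 = $3,080
Total COGS = $3,489 + $3,080 = $6,569
Ending inventory: 35 @ $8 + 70 @ $9 = $910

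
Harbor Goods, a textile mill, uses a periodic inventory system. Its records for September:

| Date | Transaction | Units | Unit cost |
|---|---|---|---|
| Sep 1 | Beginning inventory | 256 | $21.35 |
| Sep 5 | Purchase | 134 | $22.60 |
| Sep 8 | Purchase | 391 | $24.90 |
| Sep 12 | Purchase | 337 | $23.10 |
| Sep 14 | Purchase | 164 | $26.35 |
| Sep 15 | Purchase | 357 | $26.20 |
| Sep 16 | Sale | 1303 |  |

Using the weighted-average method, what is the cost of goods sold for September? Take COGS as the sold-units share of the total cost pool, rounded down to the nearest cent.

COGS = $31,552.95

Sep 16, sell 1303: 1303/1639 × $39,689.40 → $31,552.95
Ending inventory (cost pool remaining) = $8,136.45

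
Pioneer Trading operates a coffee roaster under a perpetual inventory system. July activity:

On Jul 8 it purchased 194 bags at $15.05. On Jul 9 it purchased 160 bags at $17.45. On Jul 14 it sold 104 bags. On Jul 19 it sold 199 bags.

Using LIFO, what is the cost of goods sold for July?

Jul 14, 104 sold [LIFO — newest first]: 104 @ $17.45 = $1,814.80
Jul 19, 199 sold [LIFO — newest first]: 56 @ $17.45 + 143 @ $15.05 = $3,129.35
Total COGS = $1,814.80 + $3,129.35 = $4,944.15
Ending inventory: 51 @ $15.05 = $767.55

COGS = $4,944.15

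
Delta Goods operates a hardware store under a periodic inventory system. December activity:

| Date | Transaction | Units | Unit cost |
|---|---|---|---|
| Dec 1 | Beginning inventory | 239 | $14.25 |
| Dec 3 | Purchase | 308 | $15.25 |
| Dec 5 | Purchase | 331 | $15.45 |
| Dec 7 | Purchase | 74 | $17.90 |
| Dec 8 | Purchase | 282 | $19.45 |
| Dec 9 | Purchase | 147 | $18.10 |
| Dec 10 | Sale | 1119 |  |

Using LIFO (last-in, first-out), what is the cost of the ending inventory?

Ending inventory = $3,756.50

Dec 10, 1119 sold [LIFO — newest first]: 147 @ $18.10 + 282 @ $19.45 + 74 @ $17.90 + 331 @ $15.45 + 285 @ $15.25 = $18,930.40
Ending inventory: 239 @ $14.25 + 23 @ $15.25 = $3,756.50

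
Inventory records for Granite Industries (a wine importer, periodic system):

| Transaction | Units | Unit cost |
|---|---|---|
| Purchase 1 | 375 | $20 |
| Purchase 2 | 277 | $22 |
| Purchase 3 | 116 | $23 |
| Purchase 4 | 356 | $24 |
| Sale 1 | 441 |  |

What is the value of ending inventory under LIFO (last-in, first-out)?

Sale 1 (441) [LIFO — newest first]: 356 @ $24 + 85 @ $23 = $10,499
Ending inventory: 375 @ $20 + 277 @ $22 + 31 @ $23 = $14,307

Ending inventory = $14,307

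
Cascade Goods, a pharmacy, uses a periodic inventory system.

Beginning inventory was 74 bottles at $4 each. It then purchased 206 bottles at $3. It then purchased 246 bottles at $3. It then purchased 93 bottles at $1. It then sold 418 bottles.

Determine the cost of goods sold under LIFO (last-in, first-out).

COGS = $1,068

Sale 1 (418) [LIFO — newest first]: 93 @ $1 + 246 @ $3 + 79 @ $3 = $1,068
Ending inventory: 74 @ $4 + 127 @ $3 = $677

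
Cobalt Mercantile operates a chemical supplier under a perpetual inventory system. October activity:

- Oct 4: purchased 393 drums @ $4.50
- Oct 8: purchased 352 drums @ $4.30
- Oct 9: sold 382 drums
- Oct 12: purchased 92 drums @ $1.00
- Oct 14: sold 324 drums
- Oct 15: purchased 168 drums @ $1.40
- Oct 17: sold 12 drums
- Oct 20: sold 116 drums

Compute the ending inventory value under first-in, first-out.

Ending inventory = $238.20

Oct 9, 382 sold [FIFO — oldest first]: 382 @ $4.50 = $1,719.00
Oct 14, 324 sold [FIFO — oldest first]: 11 @ $4.50 + 313 @ $4.30 = $1,395.40
Oct 17, 12 sold [FIFO — oldest first]: 12 @ $4.30 = $51.60
Oct 20, 116 sold [FIFO — oldest first]: 27 @ $4.30 + 89 @ $1.00 = $205.10
Total COGS = $1,719.00 + $1,395.40 + $51.60 + $205.10 = $3,371.10
Ending inventory: 3 @ $1.00 + 168 @ $1.40 = $238.20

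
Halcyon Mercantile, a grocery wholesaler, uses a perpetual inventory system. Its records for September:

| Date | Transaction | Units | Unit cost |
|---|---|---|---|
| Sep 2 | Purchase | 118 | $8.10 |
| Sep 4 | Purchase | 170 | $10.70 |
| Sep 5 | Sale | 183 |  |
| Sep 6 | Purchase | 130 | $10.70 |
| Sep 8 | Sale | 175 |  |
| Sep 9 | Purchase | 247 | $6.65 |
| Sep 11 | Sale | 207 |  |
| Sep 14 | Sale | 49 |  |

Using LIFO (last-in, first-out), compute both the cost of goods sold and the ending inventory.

COGS = $5,395.25; ending inventory = $413.10

Sep 5, 183 sold [LIFO — newest first]: 170 @ $10.70 + 13 @ $8.10 = $1,924.30
Sep 8, 175 sold [LIFO — newest first]: 130 @ $10.70 + 45 @ $8.10 = $1,755.50
Sep 11, 207 sold [LIFO — newest first]: 207 @ $6.65 = $1,376.55
Sep 14, 49 sold [LIFO — newest first]: 40 @ $6.65 + 9 @ $8.10 = $338.90
Total COGS = $1,924.30 + $1,755.50 + $1,376.55 + $338.90 = $5,395.25
Ending inventory: 51 @ $8.10 = $413.10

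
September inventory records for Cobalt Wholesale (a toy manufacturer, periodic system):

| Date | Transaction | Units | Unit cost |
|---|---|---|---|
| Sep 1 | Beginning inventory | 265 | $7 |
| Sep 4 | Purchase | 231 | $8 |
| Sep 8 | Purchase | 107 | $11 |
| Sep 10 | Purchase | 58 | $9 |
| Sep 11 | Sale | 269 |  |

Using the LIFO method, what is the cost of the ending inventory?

Sep 11, 269 sold [LIFO — newest first]: 58 @ $9 + 107 @ $11 + 104 @ $8 = $2,531
Ending inventory: 265 @ $7 + 127 @ $8 = $2,871

Ending inventory = $2,871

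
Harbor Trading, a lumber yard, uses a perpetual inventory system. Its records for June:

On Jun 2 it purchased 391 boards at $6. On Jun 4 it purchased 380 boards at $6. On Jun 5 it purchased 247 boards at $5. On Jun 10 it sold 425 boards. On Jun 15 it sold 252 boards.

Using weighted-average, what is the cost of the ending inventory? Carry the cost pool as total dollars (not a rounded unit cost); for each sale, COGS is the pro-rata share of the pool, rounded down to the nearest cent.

After Jun 2: 391 on hand, pool $2,346.00 (≈ $6.0000 each)
After Jun 4: 771 on hand, pool $4,626.00 (≈ $6.0000 each)
After Jun 5: 1018 on hand, pool $5,861.00 (≈ $5.7574 each)
Jun 10, sell 425: 425/1018 × $5,861.00 → $2,446.88
Jun 15, sell 252: 252/593 × $3,414.12 → $1,450.85
Total COGS = $2,446.88 + $1,450.85 = $3,897.73
Ending inventory (cost pool remaining) = $1,963.27

Ending inventory = $1,963.27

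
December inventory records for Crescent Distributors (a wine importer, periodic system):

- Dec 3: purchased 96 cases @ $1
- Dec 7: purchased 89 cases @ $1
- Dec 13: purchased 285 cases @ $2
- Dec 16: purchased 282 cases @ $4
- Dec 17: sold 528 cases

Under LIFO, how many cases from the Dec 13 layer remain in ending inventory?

39

Dec 17, 528 sold [LIFO — newest first]: 282 @ $4 + 246 @ $2 = $1,620
Ending inventory: 96 @ $1 + 89 @ $1 + 39 @ $2 = $263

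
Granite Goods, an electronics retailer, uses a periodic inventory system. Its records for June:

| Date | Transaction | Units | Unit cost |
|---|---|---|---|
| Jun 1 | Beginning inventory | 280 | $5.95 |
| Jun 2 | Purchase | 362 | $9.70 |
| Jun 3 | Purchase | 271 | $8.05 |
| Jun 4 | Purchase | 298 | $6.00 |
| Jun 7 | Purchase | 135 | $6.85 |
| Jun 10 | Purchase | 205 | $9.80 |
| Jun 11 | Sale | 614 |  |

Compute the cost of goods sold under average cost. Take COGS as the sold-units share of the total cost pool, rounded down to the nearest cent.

Jun 11, sell 614: 614/1551 × $12,080.70 → $4,782.43
Ending inventory (cost pool remaining) = $7,298.27

COGS = $4,782.43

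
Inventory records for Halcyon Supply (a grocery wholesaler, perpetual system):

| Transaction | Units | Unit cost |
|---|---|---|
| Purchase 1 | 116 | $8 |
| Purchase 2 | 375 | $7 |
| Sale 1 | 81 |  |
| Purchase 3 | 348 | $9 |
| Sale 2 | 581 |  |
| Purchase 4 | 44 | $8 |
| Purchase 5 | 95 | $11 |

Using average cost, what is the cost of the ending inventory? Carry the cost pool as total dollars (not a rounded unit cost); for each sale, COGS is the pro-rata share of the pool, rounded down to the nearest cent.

After Purchase 1: 116 on hand, pool $928.00 (≈ $8.0000 each)
After Purchase 2: 491 on hand, pool $3,553.00 (≈ $7.2363 each)
Sale 1, sell 81: 81/491 × $3,553.00 → $586.13
After Purchase 3: 758 on hand, pool $6,098.87 (≈ $8.0460 each)
Sale 2, sell 581: 581/758 × $6,098.87 → $4,674.72
After Purchase 4: 221 on hand, pool $1,776.15 (≈ $8.0369 each)
After Purchase 5: 316 on hand, pool $2,821.15 (≈ $8.9277 each)
Total COGS = $586.13 + $4,674.72 = $5,260.85
Ending inventory (cost pool remaining) = $2,821.15
Check: goods available $8,082.00 = COGS $5,260.85 + ending $2,821.15

Ending inventory = $2,821.15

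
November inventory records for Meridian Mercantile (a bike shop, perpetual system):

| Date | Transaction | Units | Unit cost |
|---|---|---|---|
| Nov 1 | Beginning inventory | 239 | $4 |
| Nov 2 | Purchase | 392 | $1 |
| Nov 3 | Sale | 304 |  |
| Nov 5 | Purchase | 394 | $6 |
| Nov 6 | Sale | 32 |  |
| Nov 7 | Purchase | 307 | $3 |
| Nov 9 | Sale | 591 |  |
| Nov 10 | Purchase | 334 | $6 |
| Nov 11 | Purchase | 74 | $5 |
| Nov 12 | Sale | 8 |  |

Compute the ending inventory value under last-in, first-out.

Ending inventory = $3,846

Nov 3, 304 sold [LIFO — newest first]: 304 @ $1 = $304
Nov 6, 32 sold [LIFO — newest first]: 32 @ $6 = $192
Nov 9, 591 sold [LIFO — newest first]: 307 @ $3 + 284 @ $6 = $2,625
Nov 12, 8 sold [LIFO — newest first]: 8 @ $5 = $40
Total COGS = $304 + $192 + $2,625 + $40 = $3,161
Ending inventory: 239 @ $4 + 88 @ $1 + 78 @ $6 + 334 @ $6 + 66 @ $5 = $3,846
Check: goods available $7,007 = COGS $3,161 + ending $3,846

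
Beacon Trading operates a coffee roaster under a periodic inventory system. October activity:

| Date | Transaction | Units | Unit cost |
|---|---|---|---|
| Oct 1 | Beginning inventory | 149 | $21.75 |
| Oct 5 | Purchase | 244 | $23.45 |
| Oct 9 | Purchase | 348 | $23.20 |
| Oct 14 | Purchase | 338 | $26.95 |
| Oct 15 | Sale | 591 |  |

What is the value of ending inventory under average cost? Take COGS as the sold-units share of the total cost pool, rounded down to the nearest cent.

Ending inventory = $11,824.73

Oct 15, sell 591: 591/1079 × $26,145.25 → $14,320.52
Ending inventory (cost pool remaining) = $11,824.73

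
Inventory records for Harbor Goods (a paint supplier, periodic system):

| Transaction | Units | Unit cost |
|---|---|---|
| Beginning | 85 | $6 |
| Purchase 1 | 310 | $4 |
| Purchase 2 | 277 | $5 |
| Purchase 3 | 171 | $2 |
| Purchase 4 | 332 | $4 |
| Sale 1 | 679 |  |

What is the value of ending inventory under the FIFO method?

Ending inventory = $1,656

Sale 1 (679) [FIFO — oldest first]: 85 @ $6 + 310 @ $4 + 277 @ $5 + 7 @ $2 = $3,149
Ending inventory: 164 @ $2 + 332 @ $4 = $1,656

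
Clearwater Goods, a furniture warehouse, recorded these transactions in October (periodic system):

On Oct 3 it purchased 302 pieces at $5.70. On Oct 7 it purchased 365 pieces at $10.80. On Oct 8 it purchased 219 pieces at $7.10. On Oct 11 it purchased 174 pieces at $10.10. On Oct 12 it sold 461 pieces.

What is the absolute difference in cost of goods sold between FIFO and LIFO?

$608.10

FIFO COGS: 302 @ $5.70 + 159 @ $10.80 = $3,438.60
LIFO COGS: 174 @ $10.10 + 219 @ $7.10 + 68 @ $10.80 = $4,046.70
Difference = |$3,438.60 − $4,046.70| = $608.10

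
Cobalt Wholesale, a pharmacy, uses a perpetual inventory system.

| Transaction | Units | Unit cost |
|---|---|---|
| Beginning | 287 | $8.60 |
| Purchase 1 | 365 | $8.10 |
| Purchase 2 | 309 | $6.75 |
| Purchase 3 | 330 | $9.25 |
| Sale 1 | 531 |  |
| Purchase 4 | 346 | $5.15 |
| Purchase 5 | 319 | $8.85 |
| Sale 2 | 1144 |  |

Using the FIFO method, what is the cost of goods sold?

Sale 1 (531) [FIFO — oldest first]: 287 @ $8.60 + 244 @ $8.10 = $4,444.60
Sale 2 (1144) [FIFO — oldest first]: 121 @ $8.10 + 309 @ $6.75 + 330 @ $9.25 + 346 @ $5.15 + 38 @ $8.85 = $8,236.55
Total COGS = $4,444.60 + $8,236.55 = $12,681.15
Ending inventory: 281 @ $8.85 = $2,486.85
Check: goods available $15,168.00 = COGS $12,681.15 + ending $2,486.85

COGS = $12,681.15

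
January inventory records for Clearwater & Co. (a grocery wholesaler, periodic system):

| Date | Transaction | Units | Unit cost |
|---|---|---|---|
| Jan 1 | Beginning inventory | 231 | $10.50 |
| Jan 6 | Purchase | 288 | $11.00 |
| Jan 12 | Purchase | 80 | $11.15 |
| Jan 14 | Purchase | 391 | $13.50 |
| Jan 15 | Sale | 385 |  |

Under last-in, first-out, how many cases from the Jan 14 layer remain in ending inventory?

Jan 15, 385 sold [LIFO — newest first]: 385 @ $13.50 = $5,197.50
Ending inventory: 231 @ $10.50 + 288 @ $11.00 + 80 @ $11.15 + 6 @ $13.50 = $6,566.50
Check: goods available $11,764.00 = COGS $5,197.50 + ending $6,566.50

6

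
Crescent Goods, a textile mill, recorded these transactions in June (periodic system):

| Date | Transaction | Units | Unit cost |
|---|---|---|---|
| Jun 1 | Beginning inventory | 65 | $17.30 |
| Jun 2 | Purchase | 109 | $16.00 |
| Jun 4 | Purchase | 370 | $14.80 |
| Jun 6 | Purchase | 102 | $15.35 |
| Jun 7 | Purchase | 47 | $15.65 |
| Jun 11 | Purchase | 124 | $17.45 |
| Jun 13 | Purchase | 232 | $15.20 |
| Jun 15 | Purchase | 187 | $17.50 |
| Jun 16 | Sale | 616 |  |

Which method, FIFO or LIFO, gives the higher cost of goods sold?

LIFO

FIFO COGS: 65 @ $17.30 + 109 @ $16.00 + 370 @ $14.80 + 72 @ $15.35 = $9,449.70
LIFO COGS: 187 @ $17.50 + 232 @ $15.20 + 124 @ $17.45 + 47 @ $15.65 + 26 @ $15.35 = $10,097.35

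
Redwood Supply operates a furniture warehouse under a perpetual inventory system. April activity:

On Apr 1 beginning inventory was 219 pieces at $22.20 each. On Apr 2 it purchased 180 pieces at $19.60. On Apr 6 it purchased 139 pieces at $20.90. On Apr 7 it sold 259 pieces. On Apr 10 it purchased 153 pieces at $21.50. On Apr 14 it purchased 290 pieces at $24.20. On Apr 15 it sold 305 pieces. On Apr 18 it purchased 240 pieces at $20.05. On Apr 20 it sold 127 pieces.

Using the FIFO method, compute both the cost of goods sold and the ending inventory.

Apr 7, 259 sold [FIFO — oldest first]: 219 @ $22.20 + 40 @ $19.60 = $5,645.80
Apr 15, 305 sold [FIFO — oldest first]: 140 @ $19.60 + 139 @ $20.90 + 26 @ $21.50 = $6,208.10
Apr 20, 127 sold [FIFO — oldest first]: 127 @ $21.50 = $2,730.50
Total COGS = $5,645.80 + $6,208.10 + $2,730.50 = $14,584.40
Ending inventory: 290 @ $24.20 + 240 @ $20.05 = $11,830.00

COGS = $14,584.40; ending inventory = $11,830.00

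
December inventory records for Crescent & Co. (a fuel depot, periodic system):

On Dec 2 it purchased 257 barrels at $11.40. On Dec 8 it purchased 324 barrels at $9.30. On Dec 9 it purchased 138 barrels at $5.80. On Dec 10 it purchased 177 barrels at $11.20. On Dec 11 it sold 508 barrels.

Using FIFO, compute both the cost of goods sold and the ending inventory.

Dec 11, 508 sold [FIFO — oldest first]: 257 @ $11.40 + 251 @ $9.30 = $5,264.10
Ending inventory: 73 @ $9.30 + 138 @ $5.80 + 177 @ $11.20 = $3,461.70
Check: goods available $8,725.80 = COGS $5,264.10 + ending $3,461.70

COGS = $5,264.10; ending inventory = $3,461.70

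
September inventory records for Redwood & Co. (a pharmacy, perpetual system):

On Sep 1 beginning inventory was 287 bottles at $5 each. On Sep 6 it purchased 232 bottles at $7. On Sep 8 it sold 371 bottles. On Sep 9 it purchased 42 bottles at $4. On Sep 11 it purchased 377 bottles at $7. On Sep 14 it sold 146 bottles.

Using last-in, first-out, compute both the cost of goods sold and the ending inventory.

COGS = $3,341; ending inventory = $2,525

Sep 8, 371 sold [LIFO — newest first]: 232 @ $7 + 139 @ $5 = $2,319
Sep 14, 146 sold [LIFO — newest first]: 146 @ $7 = $1,022
Total COGS = $2,319 + $1,022 = $3,341
Ending inventory: 148 @ $5 + 42 @ $4 + 231 @ $7 = $2,525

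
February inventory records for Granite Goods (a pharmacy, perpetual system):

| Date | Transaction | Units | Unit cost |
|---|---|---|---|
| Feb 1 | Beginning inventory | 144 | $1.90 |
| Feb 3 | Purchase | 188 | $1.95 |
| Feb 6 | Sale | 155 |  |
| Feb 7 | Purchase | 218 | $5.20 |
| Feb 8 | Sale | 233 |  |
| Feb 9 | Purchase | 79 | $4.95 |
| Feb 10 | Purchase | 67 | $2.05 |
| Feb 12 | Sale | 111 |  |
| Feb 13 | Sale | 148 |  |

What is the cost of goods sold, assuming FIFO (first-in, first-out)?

Feb 6, 155 sold [FIFO — oldest first]: 144 @ $1.90 + 11 @ $1.95 = $295.05
Feb 8, 233 sold [FIFO — oldest first]: 177 @ $1.95 + 56 @ $5.20 = $636.35
Feb 12, 111 sold [FIFO — oldest first]: 111 @ $5.20 = $577.20
Feb 13, 148 sold [FIFO — oldest first]: 51 @ $5.20 + 79 @ $4.95 + 18 @ $2.05 = $693.15
Total COGS = $295.05 + $636.35 + $577.20 + $693.15 = $2,201.75
Ending inventory: 49 @ $2.05 = $100.45
Check: goods available $2,302.20 = COGS $2,201.75 + ending $100.45

COGS = $2,201.75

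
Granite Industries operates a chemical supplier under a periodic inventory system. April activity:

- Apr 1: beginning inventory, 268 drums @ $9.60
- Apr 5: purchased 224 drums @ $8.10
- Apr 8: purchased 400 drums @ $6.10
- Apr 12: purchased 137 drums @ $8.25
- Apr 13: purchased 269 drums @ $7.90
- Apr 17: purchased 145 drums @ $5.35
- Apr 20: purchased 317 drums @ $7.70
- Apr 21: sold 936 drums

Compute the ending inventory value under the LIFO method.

Ending inventory = $6,412.40

Apr 21, 936 sold [LIFO — newest first]: 317 @ $7.70 + 145 @ $5.35 + 269 @ $7.90 + 137 @ $8.25 + 68 @ $6.10 = $6,886.80
Ending inventory: 268 @ $9.60 + 224 @ $8.10 + 332 @ $6.10 = $6,412.40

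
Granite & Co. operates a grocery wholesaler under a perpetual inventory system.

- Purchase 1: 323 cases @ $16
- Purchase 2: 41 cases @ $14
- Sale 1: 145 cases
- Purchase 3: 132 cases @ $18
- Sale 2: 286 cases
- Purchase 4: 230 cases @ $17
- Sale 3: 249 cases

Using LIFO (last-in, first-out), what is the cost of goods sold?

COGS = $11,292

Sale 1 (145) [LIFO — newest first]: 41 @ $14 + 104 @ $16 = $2,238
Sale 2 (286) [LIFO — newest first]: 132 @ $18 + 154 @ $16 = $4,840
Sale 3 (249) [LIFO — newest first]: 230 @ $17 + 19 @ $16 = $4,214
Total COGS = $2,238 + $4,840 + $4,214 = $11,292
Ending inventory: 46 @ $16 = $736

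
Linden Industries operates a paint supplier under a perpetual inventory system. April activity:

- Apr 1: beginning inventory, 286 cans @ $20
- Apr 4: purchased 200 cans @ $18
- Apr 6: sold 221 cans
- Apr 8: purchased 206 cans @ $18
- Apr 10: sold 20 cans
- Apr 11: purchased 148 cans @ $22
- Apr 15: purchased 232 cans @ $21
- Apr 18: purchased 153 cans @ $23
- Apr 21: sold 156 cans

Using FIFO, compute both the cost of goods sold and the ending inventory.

Apr 6, 221 sold [FIFO — oldest first]: 221 @ $20 = $4,420
Apr 10, 20 sold [FIFO — oldest first]: 20 @ $20 = $400
Apr 21, 156 sold [FIFO — oldest first]: 45 @ $20 + 111 @ $18 = $2,898
Total COGS = $4,420 + $400 + $2,898 = $7,718
Ending inventory: 89 @ $18 + 206 @ $18 + 148 @ $22 + 232 @ $21 + 153 @ $23 = $16,957

COGS = $7,718; ending inventory = $16,957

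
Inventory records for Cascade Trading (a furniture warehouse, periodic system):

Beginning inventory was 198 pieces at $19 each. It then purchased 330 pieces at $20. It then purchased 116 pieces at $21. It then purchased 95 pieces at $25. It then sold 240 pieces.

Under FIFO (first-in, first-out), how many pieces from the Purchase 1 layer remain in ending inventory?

Sale 1 (240) [FIFO — oldest first]: 198 @ $19 + 42 @ $20 = $4,602
Ending inventory: 288 @ $20 + 116 @ $21 + 95 @ $25 = $10,571

288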